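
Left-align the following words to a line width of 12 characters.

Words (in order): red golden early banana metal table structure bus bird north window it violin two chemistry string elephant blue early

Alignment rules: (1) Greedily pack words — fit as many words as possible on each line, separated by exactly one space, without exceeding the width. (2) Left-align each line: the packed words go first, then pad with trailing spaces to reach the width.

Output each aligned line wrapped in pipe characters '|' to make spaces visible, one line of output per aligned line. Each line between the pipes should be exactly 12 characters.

Answer: |red golden  |
|early banana|
|metal table |
|structure   |
|bus bird    |
|north window|
|it violin   |
|two         |
|chemistry   |
|string      |
|elephant    |
|blue early  |

Derivation:
Line 1: ['red', 'golden'] (min_width=10, slack=2)
Line 2: ['early', 'banana'] (min_width=12, slack=0)
Line 3: ['metal', 'table'] (min_width=11, slack=1)
Line 4: ['structure'] (min_width=9, slack=3)
Line 5: ['bus', 'bird'] (min_width=8, slack=4)
Line 6: ['north', 'window'] (min_width=12, slack=0)
Line 7: ['it', 'violin'] (min_width=9, slack=3)
Line 8: ['two'] (min_width=3, slack=9)
Line 9: ['chemistry'] (min_width=9, slack=3)
Line 10: ['string'] (min_width=6, slack=6)
Line 11: ['elephant'] (min_width=8, slack=4)
Line 12: ['blue', 'early'] (min_width=10, slack=2)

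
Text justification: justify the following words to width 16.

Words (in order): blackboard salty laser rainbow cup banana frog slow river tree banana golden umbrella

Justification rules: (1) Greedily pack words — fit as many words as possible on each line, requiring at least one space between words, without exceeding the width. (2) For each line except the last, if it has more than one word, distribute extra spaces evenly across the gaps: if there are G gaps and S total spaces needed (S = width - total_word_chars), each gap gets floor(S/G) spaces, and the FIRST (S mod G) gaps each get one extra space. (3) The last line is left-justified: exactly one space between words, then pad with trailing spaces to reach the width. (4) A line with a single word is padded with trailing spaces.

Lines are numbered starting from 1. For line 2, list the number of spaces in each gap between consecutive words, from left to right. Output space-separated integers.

Answer: 4

Derivation:
Line 1: ['blackboard', 'salty'] (min_width=16, slack=0)
Line 2: ['laser', 'rainbow'] (min_width=13, slack=3)
Line 3: ['cup', 'banana', 'frog'] (min_width=15, slack=1)
Line 4: ['slow', 'river', 'tree'] (min_width=15, slack=1)
Line 5: ['banana', 'golden'] (min_width=13, slack=3)
Line 6: ['umbrella'] (min_width=8, slack=8)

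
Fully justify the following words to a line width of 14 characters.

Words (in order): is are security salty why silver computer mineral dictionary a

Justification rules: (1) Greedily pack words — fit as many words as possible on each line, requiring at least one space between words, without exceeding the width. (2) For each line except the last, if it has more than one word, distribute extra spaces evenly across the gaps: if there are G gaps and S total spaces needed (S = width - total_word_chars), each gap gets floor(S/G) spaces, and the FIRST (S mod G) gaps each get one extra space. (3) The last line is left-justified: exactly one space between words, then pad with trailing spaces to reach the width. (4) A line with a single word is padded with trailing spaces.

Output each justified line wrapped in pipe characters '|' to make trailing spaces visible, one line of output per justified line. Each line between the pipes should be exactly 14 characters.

Line 1: ['is', 'are'] (min_width=6, slack=8)
Line 2: ['security', 'salty'] (min_width=14, slack=0)
Line 3: ['why', 'silver'] (min_width=10, slack=4)
Line 4: ['computer'] (min_width=8, slack=6)
Line 5: ['mineral'] (min_width=7, slack=7)
Line 6: ['dictionary', 'a'] (min_width=12, slack=2)

Answer: |is         are|
|security salty|
|why     silver|
|computer      |
|mineral       |
|dictionary a  |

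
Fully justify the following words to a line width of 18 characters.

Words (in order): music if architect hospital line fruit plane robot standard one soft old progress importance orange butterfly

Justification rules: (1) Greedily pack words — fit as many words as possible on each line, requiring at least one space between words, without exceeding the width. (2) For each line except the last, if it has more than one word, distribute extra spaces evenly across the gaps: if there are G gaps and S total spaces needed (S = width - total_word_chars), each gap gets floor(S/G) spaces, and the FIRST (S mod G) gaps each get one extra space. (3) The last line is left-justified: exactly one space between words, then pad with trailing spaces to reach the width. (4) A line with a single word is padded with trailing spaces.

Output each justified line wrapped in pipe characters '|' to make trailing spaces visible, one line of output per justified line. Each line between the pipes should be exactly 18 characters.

Line 1: ['music', 'if', 'architect'] (min_width=18, slack=0)
Line 2: ['hospital', 'line'] (min_width=13, slack=5)
Line 3: ['fruit', 'plane', 'robot'] (min_width=17, slack=1)
Line 4: ['standard', 'one', 'soft'] (min_width=17, slack=1)
Line 5: ['old', 'progress'] (min_width=12, slack=6)
Line 6: ['importance', 'orange'] (min_width=17, slack=1)
Line 7: ['butterfly'] (min_width=9, slack=9)

Answer: |music if architect|
|hospital      line|
|fruit  plane robot|
|standard  one soft|
|old       progress|
|importance  orange|
|butterfly         |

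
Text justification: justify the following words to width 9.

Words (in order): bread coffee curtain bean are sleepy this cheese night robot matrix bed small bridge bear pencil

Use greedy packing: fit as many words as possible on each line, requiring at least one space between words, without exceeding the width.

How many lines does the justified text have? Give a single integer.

Line 1: ['bread'] (min_width=5, slack=4)
Line 2: ['coffee'] (min_width=6, slack=3)
Line 3: ['curtain'] (min_width=7, slack=2)
Line 4: ['bean', 'are'] (min_width=8, slack=1)
Line 5: ['sleepy'] (min_width=6, slack=3)
Line 6: ['this'] (min_width=4, slack=5)
Line 7: ['cheese'] (min_width=6, slack=3)
Line 8: ['night'] (min_width=5, slack=4)
Line 9: ['robot'] (min_width=5, slack=4)
Line 10: ['matrix'] (min_width=6, slack=3)
Line 11: ['bed', 'small'] (min_width=9, slack=0)
Line 12: ['bridge'] (min_width=6, slack=3)
Line 13: ['bear'] (min_width=4, slack=5)
Line 14: ['pencil'] (min_width=6, slack=3)
Total lines: 14

Answer: 14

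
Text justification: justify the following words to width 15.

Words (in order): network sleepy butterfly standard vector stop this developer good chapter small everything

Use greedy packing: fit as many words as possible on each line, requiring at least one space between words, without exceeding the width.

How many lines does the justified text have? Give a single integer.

Line 1: ['network', 'sleepy'] (min_width=14, slack=1)
Line 2: ['butterfly'] (min_width=9, slack=6)
Line 3: ['standard', 'vector'] (min_width=15, slack=0)
Line 4: ['stop', 'this'] (min_width=9, slack=6)
Line 5: ['developer', 'good'] (min_width=14, slack=1)
Line 6: ['chapter', 'small'] (min_width=13, slack=2)
Line 7: ['everything'] (min_width=10, slack=5)
Total lines: 7

Answer: 7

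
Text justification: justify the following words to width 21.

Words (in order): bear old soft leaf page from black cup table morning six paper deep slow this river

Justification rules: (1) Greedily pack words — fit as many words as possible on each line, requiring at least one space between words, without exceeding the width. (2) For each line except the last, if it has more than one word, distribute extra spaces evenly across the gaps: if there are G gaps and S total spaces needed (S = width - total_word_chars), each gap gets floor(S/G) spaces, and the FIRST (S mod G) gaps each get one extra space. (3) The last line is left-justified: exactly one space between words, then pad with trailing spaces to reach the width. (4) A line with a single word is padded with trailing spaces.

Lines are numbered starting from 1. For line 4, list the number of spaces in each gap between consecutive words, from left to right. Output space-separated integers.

Answer: 2 1 1

Derivation:
Line 1: ['bear', 'old', 'soft', 'leaf'] (min_width=18, slack=3)
Line 2: ['page', 'from', 'black', 'cup'] (min_width=19, slack=2)
Line 3: ['table', 'morning', 'six'] (min_width=17, slack=4)
Line 4: ['paper', 'deep', 'slow', 'this'] (min_width=20, slack=1)
Line 5: ['river'] (min_width=5, slack=16)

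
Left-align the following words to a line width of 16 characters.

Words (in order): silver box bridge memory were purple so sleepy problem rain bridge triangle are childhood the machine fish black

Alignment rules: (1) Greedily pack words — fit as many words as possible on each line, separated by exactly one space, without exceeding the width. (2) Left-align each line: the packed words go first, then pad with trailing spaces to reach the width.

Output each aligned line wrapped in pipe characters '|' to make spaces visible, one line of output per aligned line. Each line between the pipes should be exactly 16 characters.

Line 1: ['silver', 'box'] (min_width=10, slack=6)
Line 2: ['bridge', 'memory'] (min_width=13, slack=3)
Line 3: ['were', 'purple', 'so'] (min_width=14, slack=2)
Line 4: ['sleepy', 'problem'] (min_width=14, slack=2)
Line 5: ['rain', 'bridge'] (min_width=11, slack=5)
Line 6: ['triangle', 'are'] (min_width=12, slack=4)
Line 7: ['childhood', 'the'] (min_width=13, slack=3)
Line 8: ['machine', 'fish'] (min_width=12, slack=4)
Line 9: ['black'] (min_width=5, slack=11)

Answer: |silver box      |
|bridge memory   |
|were purple so  |
|sleepy problem  |
|rain bridge     |
|triangle are    |
|childhood the   |
|machine fish    |
|black           |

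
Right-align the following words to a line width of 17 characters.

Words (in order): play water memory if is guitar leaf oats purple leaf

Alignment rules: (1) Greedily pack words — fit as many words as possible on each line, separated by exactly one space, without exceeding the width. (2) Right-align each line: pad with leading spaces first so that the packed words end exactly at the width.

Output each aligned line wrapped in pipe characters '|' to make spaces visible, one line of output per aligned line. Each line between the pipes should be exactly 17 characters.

Line 1: ['play', 'water', 'memory'] (min_width=17, slack=0)
Line 2: ['if', 'is', 'guitar', 'leaf'] (min_width=17, slack=0)
Line 3: ['oats', 'purple', 'leaf'] (min_width=16, slack=1)

Answer: |play water memory|
|if is guitar leaf|
| oats purple leaf|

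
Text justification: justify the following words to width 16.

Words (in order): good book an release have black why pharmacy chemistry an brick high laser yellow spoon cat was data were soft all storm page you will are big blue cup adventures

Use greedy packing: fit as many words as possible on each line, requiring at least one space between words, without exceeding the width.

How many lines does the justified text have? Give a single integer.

Answer: 12

Derivation:
Line 1: ['good', 'book', 'an'] (min_width=12, slack=4)
Line 2: ['release', 'have'] (min_width=12, slack=4)
Line 3: ['black', 'why'] (min_width=9, slack=7)
Line 4: ['pharmacy'] (min_width=8, slack=8)
Line 5: ['chemistry', 'an'] (min_width=12, slack=4)
Line 6: ['brick', 'high', 'laser'] (min_width=16, slack=0)
Line 7: ['yellow', 'spoon', 'cat'] (min_width=16, slack=0)
Line 8: ['was', 'data', 'were'] (min_width=13, slack=3)
Line 9: ['soft', 'all', 'storm'] (min_width=14, slack=2)
Line 10: ['page', 'you', 'will'] (min_width=13, slack=3)
Line 11: ['are', 'big', 'blue', 'cup'] (min_width=16, slack=0)
Line 12: ['adventures'] (min_width=10, slack=6)
Total lines: 12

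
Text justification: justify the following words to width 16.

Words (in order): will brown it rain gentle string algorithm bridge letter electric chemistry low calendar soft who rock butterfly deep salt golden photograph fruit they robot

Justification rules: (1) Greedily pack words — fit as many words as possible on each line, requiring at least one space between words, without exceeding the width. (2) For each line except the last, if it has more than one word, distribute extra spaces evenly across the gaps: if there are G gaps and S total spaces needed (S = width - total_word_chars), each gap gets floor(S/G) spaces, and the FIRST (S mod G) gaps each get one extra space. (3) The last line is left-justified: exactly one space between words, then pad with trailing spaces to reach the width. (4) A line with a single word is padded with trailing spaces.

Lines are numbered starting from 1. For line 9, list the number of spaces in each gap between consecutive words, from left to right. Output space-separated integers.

Answer: 3

Derivation:
Line 1: ['will', 'brown', 'it'] (min_width=13, slack=3)
Line 2: ['rain', 'gentle'] (min_width=11, slack=5)
Line 3: ['string', 'algorithm'] (min_width=16, slack=0)
Line 4: ['bridge', 'letter'] (min_width=13, slack=3)
Line 5: ['electric'] (min_width=8, slack=8)
Line 6: ['chemistry', 'low'] (min_width=13, slack=3)
Line 7: ['calendar', 'soft'] (min_width=13, slack=3)
Line 8: ['who', 'rock'] (min_width=8, slack=8)
Line 9: ['butterfly', 'deep'] (min_width=14, slack=2)
Line 10: ['salt', 'golden'] (min_width=11, slack=5)
Line 11: ['photograph', 'fruit'] (min_width=16, slack=0)
Line 12: ['they', 'robot'] (min_width=10, slack=6)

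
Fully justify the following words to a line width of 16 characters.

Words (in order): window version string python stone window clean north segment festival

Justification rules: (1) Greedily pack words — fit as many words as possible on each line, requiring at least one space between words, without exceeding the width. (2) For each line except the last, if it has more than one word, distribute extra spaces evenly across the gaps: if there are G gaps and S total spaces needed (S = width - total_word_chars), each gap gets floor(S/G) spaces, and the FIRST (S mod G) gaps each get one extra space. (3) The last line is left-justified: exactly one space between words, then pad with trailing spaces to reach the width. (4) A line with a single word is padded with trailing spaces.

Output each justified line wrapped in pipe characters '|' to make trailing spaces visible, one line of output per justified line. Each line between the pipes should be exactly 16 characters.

Answer: |window   version|
|string    python|
|stone     window|
|clean      north|
|segment festival|

Derivation:
Line 1: ['window', 'version'] (min_width=14, slack=2)
Line 2: ['string', 'python'] (min_width=13, slack=3)
Line 3: ['stone', 'window'] (min_width=12, slack=4)
Line 4: ['clean', 'north'] (min_width=11, slack=5)
Line 5: ['segment', 'festival'] (min_width=16, slack=0)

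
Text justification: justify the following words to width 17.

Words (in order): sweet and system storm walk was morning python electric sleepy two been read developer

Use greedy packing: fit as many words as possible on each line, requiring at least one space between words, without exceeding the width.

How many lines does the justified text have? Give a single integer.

Answer: 6

Derivation:
Line 1: ['sweet', 'and', 'system'] (min_width=16, slack=1)
Line 2: ['storm', 'walk', 'was'] (min_width=14, slack=3)
Line 3: ['morning', 'python'] (min_width=14, slack=3)
Line 4: ['electric', 'sleepy'] (min_width=15, slack=2)
Line 5: ['two', 'been', 'read'] (min_width=13, slack=4)
Line 6: ['developer'] (min_width=9, slack=8)
Total lines: 6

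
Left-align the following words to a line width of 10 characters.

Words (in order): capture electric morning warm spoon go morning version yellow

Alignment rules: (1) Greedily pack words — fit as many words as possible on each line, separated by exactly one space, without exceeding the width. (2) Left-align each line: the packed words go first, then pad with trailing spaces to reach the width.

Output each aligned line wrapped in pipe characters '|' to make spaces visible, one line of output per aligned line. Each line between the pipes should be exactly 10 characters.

Answer: |capture   |
|electric  |
|morning   |
|warm spoon|
|go morning|
|version   |
|yellow    |

Derivation:
Line 1: ['capture'] (min_width=7, slack=3)
Line 2: ['electric'] (min_width=8, slack=2)
Line 3: ['morning'] (min_width=7, slack=3)
Line 4: ['warm', 'spoon'] (min_width=10, slack=0)
Line 5: ['go', 'morning'] (min_width=10, slack=0)
Line 6: ['version'] (min_width=7, slack=3)
Line 7: ['yellow'] (min_width=6, slack=4)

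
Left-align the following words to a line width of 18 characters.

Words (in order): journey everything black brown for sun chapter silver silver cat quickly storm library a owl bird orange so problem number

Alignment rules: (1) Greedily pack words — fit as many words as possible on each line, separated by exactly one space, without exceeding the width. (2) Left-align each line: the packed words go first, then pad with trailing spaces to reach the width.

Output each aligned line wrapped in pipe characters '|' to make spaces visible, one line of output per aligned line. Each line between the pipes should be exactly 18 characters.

Answer: |journey everything|
|black brown for   |
|sun chapter silver|
|silver cat quickly|
|storm library a   |
|owl bird orange so|
|problem number    |

Derivation:
Line 1: ['journey', 'everything'] (min_width=18, slack=0)
Line 2: ['black', 'brown', 'for'] (min_width=15, slack=3)
Line 3: ['sun', 'chapter', 'silver'] (min_width=18, slack=0)
Line 4: ['silver', 'cat', 'quickly'] (min_width=18, slack=0)
Line 5: ['storm', 'library', 'a'] (min_width=15, slack=3)
Line 6: ['owl', 'bird', 'orange', 'so'] (min_width=18, slack=0)
Line 7: ['problem', 'number'] (min_width=14, slack=4)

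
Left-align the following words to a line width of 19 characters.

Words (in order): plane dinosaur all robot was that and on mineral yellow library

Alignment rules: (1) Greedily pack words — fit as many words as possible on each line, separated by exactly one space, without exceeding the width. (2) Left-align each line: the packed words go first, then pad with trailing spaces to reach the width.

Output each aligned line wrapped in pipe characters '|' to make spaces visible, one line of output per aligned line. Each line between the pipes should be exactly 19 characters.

Line 1: ['plane', 'dinosaur', 'all'] (min_width=18, slack=1)
Line 2: ['robot', 'was', 'that', 'and'] (min_width=18, slack=1)
Line 3: ['on', 'mineral', 'yellow'] (min_width=17, slack=2)
Line 4: ['library'] (min_width=7, slack=12)

Answer: |plane dinosaur all |
|robot was that and |
|on mineral yellow  |
|library            |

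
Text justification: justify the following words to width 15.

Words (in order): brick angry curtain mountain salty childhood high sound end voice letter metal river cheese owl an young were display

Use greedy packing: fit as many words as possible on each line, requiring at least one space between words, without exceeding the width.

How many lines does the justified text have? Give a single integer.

Answer: 9

Derivation:
Line 1: ['brick', 'angry'] (min_width=11, slack=4)
Line 2: ['curtain'] (min_width=7, slack=8)
Line 3: ['mountain', 'salty'] (min_width=14, slack=1)
Line 4: ['childhood', 'high'] (min_width=14, slack=1)
Line 5: ['sound', 'end', 'voice'] (min_width=15, slack=0)
Line 6: ['letter', 'metal'] (min_width=12, slack=3)
Line 7: ['river', 'cheese'] (min_width=12, slack=3)
Line 8: ['owl', 'an', 'young'] (min_width=12, slack=3)
Line 9: ['were', 'display'] (min_width=12, slack=3)
Total lines: 9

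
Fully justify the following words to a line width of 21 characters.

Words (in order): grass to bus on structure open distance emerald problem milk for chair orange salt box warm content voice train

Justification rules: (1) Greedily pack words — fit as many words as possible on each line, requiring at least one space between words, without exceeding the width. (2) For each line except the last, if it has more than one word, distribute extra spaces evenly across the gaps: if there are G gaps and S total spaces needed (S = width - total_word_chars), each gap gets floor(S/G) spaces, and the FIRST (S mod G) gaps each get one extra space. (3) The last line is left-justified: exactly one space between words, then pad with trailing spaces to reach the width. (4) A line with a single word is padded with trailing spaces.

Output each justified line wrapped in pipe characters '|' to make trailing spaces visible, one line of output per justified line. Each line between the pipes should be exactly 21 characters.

Answer: |grass   to   bus   on|
|structure        open|
|distance      emerald|
|problem    milk   for|
|chair orange salt box|
|warm   content  voice|
|train                |

Derivation:
Line 1: ['grass', 'to', 'bus', 'on'] (min_width=15, slack=6)
Line 2: ['structure', 'open'] (min_width=14, slack=7)
Line 3: ['distance', 'emerald'] (min_width=16, slack=5)
Line 4: ['problem', 'milk', 'for'] (min_width=16, slack=5)
Line 5: ['chair', 'orange', 'salt', 'box'] (min_width=21, slack=0)
Line 6: ['warm', 'content', 'voice'] (min_width=18, slack=3)
Line 7: ['train'] (min_width=5, slack=16)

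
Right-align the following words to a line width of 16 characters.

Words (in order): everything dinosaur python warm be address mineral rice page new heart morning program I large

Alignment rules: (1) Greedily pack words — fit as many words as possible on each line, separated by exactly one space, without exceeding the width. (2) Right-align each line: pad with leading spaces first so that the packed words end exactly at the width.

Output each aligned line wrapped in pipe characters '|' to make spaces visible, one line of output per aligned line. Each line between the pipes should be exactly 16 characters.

Answer: |      everything|
| dinosaur python|
| warm be address|
|    mineral rice|
|  page new heart|
| morning program|
|         I large|

Derivation:
Line 1: ['everything'] (min_width=10, slack=6)
Line 2: ['dinosaur', 'python'] (min_width=15, slack=1)
Line 3: ['warm', 'be', 'address'] (min_width=15, slack=1)
Line 4: ['mineral', 'rice'] (min_width=12, slack=4)
Line 5: ['page', 'new', 'heart'] (min_width=14, slack=2)
Line 6: ['morning', 'program'] (min_width=15, slack=1)
Line 7: ['I', 'large'] (min_width=7, slack=9)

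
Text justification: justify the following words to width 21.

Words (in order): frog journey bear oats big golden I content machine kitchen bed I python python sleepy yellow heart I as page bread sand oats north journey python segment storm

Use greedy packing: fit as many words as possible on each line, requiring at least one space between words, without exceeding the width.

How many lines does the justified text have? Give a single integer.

Line 1: ['frog', 'journey', 'bear'] (min_width=17, slack=4)
Line 2: ['oats', 'big', 'golden', 'I'] (min_width=17, slack=4)
Line 3: ['content', 'machine'] (min_width=15, slack=6)
Line 4: ['kitchen', 'bed', 'I', 'python'] (min_width=20, slack=1)
Line 5: ['python', 'sleepy', 'yellow'] (min_width=20, slack=1)
Line 6: ['heart', 'I', 'as', 'page', 'bread'] (min_width=21, slack=0)
Line 7: ['sand', 'oats', 'north'] (min_width=15, slack=6)
Line 8: ['journey', 'python'] (min_width=14, slack=7)
Line 9: ['segment', 'storm'] (min_width=13, slack=8)
Total lines: 9

Answer: 9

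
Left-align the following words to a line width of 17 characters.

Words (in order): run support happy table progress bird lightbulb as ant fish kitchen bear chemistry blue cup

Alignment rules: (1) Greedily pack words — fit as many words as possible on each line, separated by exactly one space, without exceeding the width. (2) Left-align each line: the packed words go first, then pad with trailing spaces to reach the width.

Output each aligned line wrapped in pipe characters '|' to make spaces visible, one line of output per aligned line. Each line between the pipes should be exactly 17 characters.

Answer: |run support happy|
|table progress   |
|bird lightbulb as|
|ant fish kitchen |
|bear chemistry   |
|blue cup         |

Derivation:
Line 1: ['run', 'support', 'happy'] (min_width=17, slack=0)
Line 2: ['table', 'progress'] (min_width=14, slack=3)
Line 3: ['bird', 'lightbulb', 'as'] (min_width=17, slack=0)
Line 4: ['ant', 'fish', 'kitchen'] (min_width=16, slack=1)
Line 5: ['bear', 'chemistry'] (min_width=14, slack=3)
Line 6: ['blue', 'cup'] (min_width=8, slack=9)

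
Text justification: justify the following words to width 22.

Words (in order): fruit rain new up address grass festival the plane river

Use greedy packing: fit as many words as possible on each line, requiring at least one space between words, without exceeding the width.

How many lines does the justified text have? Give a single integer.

Line 1: ['fruit', 'rain', 'new', 'up'] (min_width=17, slack=5)
Line 2: ['address', 'grass', 'festival'] (min_width=22, slack=0)
Line 3: ['the', 'plane', 'river'] (min_width=15, slack=7)
Total lines: 3

Answer: 3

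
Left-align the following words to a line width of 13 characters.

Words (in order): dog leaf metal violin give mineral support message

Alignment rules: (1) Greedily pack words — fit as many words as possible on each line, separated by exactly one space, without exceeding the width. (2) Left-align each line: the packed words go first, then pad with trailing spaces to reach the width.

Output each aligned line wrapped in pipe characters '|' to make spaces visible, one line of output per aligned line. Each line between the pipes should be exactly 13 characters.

Answer: |dog leaf     |
|metal violin |
|give mineral |
|support      |
|message      |

Derivation:
Line 1: ['dog', 'leaf'] (min_width=8, slack=5)
Line 2: ['metal', 'violin'] (min_width=12, slack=1)
Line 3: ['give', 'mineral'] (min_width=12, slack=1)
Line 4: ['support'] (min_width=7, slack=6)
Line 5: ['message'] (min_width=7, slack=6)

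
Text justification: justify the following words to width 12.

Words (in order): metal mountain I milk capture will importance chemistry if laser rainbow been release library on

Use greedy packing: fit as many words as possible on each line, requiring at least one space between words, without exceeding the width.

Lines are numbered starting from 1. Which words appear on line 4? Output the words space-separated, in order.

Line 1: ['metal'] (min_width=5, slack=7)
Line 2: ['mountain', 'I'] (min_width=10, slack=2)
Line 3: ['milk', 'capture'] (min_width=12, slack=0)
Line 4: ['will'] (min_width=4, slack=8)
Line 5: ['importance'] (min_width=10, slack=2)
Line 6: ['chemistry', 'if'] (min_width=12, slack=0)
Line 7: ['laser'] (min_width=5, slack=7)
Line 8: ['rainbow', 'been'] (min_width=12, slack=0)
Line 9: ['release'] (min_width=7, slack=5)
Line 10: ['library', 'on'] (min_width=10, slack=2)

Answer: will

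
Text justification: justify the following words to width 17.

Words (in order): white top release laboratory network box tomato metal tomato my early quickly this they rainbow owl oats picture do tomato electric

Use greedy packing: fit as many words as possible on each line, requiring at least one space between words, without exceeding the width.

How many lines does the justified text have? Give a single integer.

Answer: 9

Derivation:
Line 1: ['white', 'top', 'release'] (min_width=17, slack=0)
Line 2: ['laboratory'] (min_width=10, slack=7)
Line 3: ['network', 'box'] (min_width=11, slack=6)
Line 4: ['tomato', 'metal'] (min_width=12, slack=5)
Line 5: ['tomato', 'my', 'early'] (min_width=15, slack=2)
Line 6: ['quickly', 'this', 'they'] (min_width=17, slack=0)
Line 7: ['rainbow', 'owl', 'oats'] (min_width=16, slack=1)
Line 8: ['picture', 'do', 'tomato'] (min_width=17, slack=0)
Line 9: ['electric'] (min_width=8, slack=9)
Total lines: 9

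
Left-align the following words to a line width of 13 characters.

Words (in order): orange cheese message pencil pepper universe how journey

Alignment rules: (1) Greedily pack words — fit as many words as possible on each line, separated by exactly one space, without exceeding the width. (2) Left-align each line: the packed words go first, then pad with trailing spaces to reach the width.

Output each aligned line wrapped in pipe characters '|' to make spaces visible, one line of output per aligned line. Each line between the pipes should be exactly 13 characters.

Line 1: ['orange', 'cheese'] (min_width=13, slack=0)
Line 2: ['message'] (min_width=7, slack=6)
Line 3: ['pencil', 'pepper'] (min_width=13, slack=0)
Line 4: ['universe', 'how'] (min_width=12, slack=1)
Line 5: ['journey'] (min_width=7, slack=6)

Answer: |orange cheese|
|message      |
|pencil pepper|
|universe how |
|journey      |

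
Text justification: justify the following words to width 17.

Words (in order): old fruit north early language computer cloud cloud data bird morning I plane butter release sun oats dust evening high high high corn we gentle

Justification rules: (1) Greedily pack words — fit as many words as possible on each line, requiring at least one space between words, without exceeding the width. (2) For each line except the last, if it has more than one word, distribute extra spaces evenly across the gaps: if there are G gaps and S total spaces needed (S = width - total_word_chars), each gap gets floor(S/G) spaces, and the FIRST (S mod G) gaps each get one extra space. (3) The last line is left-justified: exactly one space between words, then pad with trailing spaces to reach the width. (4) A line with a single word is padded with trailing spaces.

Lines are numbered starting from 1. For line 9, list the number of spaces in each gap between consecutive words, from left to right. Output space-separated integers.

Answer: 4 3

Derivation:
Line 1: ['old', 'fruit', 'north'] (min_width=15, slack=2)
Line 2: ['early', 'language'] (min_width=14, slack=3)
Line 3: ['computer', 'cloud'] (min_width=14, slack=3)
Line 4: ['cloud', 'data', 'bird'] (min_width=15, slack=2)
Line 5: ['morning', 'I', 'plane'] (min_width=15, slack=2)
Line 6: ['butter', 'release'] (min_width=14, slack=3)
Line 7: ['sun', 'oats', 'dust'] (min_width=13, slack=4)
Line 8: ['evening', 'high', 'high'] (min_width=17, slack=0)
Line 9: ['high', 'corn', 'we'] (min_width=12, slack=5)
Line 10: ['gentle'] (min_width=6, slack=11)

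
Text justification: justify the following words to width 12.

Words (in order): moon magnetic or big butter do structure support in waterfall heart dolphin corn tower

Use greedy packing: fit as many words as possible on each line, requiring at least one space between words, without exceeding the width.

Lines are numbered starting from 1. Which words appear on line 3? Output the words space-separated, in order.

Answer: big butter

Derivation:
Line 1: ['moon'] (min_width=4, slack=8)
Line 2: ['magnetic', 'or'] (min_width=11, slack=1)
Line 3: ['big', 'butter'] (min_width=10, slack=2)
Line 4: ['do', 'structure'] (min_width=12, slack=0)
Line 5: ['support', 'in'] (min_width=10, slack=2)
Line 6: ['waterfall'] (min_width=9, slack=3)
Line 7: ['heart'] (min_width=5, slack=7)
Line 8: ['dolphin', 'corn'] (min_width=12, slack=0)
Line 9: ['tower'] (min_width=5, slack=7)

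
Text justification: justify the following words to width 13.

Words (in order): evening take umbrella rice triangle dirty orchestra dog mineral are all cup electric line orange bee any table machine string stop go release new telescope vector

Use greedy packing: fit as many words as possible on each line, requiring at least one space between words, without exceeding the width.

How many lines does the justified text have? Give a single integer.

Line 1: ['evening', 'take'] (min_width=12, slack=1)
Line 2: ['umbrella', 'rice'] (min_width=13, slack=0)
Line 3: ['triangle'] (min_width=8, slack=5)
Line 4: ['dirty'] (min_width=5, slack=8)
Line 5: ['orchestra', 'dog'] (min_width=13, slack=0)
Line 6: ['mineral', 'are'] (min_width=11, slack=2)
Line 7: ['all', 'cup'] (min_width=7, slack=6)
Line 8: ['electric', 'line'] (min_width=13, slack=0)
Line 9: ['orange', 'bee'] (min_width=10, slack=3)
Line 10: ['any', 'table'] (min_width=9, slack=4)
Line 11: ['machine'] (min_width=7, slack=6)
Line 12: ['string', 'stop'] (min_width=11, slack=2)
Line 13: ['go', 'release'] (min_width=10, slack=3)
Line 14: ['new', 'telescope'] (min_width=13, slack=0)
Line 15: ['vector'] (min_width=6, slack=7)
Total lines: 15

Answer: 15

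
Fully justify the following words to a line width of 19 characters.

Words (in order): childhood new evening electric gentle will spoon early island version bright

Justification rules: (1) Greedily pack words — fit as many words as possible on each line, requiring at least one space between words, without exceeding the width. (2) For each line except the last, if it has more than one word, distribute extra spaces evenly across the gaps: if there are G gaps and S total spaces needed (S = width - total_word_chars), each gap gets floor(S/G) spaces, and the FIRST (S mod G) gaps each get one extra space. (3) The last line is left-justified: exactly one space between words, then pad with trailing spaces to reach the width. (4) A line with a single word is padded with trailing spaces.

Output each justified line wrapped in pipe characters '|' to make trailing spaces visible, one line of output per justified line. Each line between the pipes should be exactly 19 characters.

Answer: |childhood       new|
|evening    electric|
|gentle  will  spoon|
|early        island|
|version bright     |

Derivation:
Line 1: ['childhood', 'new'] (min_width=13, slack=6)
Line 2: ['evening', 'electric'] (min_width=16, slack=3)
Line 3: ['gentle', 'will', 'spoon'] (min_width=17, slack=2)
Line 4: ['early', 'island'] (min_width=12, slack=7)
Line 5: ['version', 'bright'] (min_width=14, slack=5)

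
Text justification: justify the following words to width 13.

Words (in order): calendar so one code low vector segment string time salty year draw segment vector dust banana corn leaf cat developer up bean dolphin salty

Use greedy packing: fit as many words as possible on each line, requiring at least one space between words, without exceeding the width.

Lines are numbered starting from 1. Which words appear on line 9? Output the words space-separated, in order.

Line 1: ['calendar', 'so'] (min_width=11, slack=2)
Line 2: ['one', 'code', 'low'] (min_width=12, slack=1)
Line 3: ['vector'] (min_width=6, slack=7)
Line 4: ['segment'] (min_width=7, slack=6)
Line 5: ['string', 'time'] (min_width=11, slack=2)
Line 6: ['salty', 'year'] (min_width=10, slack=3)
Line 7: ['draw', 'segment'] (min_width=12, slack=1)
Line 8: ['vector', 'dust'] (min_width=11, slack=2)
Line 9: ['banana', 'corn'] (min_width=11, slack=2)
Line 10: ['leaf', 'cat'] (min_width=8, slack=5)
Line 11: ['developer', 'up'] (min_width=12, slack=1)
Line 12: ['bean', 'dolphin'] (min_width=12, slack=1)
Line 13: ['salty'] (min_width=5, slack=8)

Answer: banana corn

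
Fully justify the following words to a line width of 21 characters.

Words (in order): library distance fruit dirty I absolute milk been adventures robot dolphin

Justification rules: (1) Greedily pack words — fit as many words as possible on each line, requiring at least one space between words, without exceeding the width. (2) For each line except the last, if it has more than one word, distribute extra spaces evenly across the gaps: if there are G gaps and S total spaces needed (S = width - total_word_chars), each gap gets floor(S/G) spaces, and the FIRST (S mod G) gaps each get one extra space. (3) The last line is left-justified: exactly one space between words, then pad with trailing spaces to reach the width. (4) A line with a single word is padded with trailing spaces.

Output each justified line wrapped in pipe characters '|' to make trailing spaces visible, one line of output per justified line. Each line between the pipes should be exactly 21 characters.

Answer: |library      distance|
|fruit     dirty     I|
|absolute   milk  been|
|adventures      robot|
|dolphin              |

Derivation:
Line 1: ['library', 'distance'] (min_width=16, slack=5)
Line 2: ['fruit', 'dirty', 'I'] (min_width=13, slack=8)
Line 3: ['absolute', 'milk', 'been'] (min_width=18, slack=3)
Line 4: ['adventures', 'robot'] (min_width=16, slack=5)
Line 5: ['dolphin'] (min_width=7, slack=14)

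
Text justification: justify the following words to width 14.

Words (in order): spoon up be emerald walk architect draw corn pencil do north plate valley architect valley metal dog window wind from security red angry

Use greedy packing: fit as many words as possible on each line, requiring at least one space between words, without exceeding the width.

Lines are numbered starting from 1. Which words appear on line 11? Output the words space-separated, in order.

Line 1: ['spoon', 'up', 'be'] (min_width=11, slack=3)
Line 2: ['emerald', 'walk'] (min_width=12, slack=2)
Line 3: ['architect', 'draw'] (min_width=14, slack=0)
Line 4: ['corn', 'pencil', 'do'] (min_width=14, slack=0)
Line 5: ['north', 'plate'] (min_width=11, slack=3)
Line 6: ['valley'] (min_width=6, slack=8)
Line 7: ['architect'] (min_width=9, slack=5)
Line 8: ['valley', 'metal'] (min_width=12, slack=2)
Line 9: ['dog', 'window'] (min_width=10, slack=4)
Line 10: ['wind', 'from'] (min_width=9, slack=5)
Line 11: ['security', 'red'] (min_width=12, slack=2)
Line 12: ['angry'] (min_width=5, slack=9)

Answer: security red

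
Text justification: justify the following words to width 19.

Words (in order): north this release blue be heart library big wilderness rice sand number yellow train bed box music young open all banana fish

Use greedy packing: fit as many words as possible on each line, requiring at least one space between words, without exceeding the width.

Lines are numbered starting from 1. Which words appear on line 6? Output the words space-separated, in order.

Line 1: ['north', 'this', 'release'] (min_width=18, slack=1)
Line 2: ['blue', 'be', 'heart'] (min_width=13, slack=6)
Line 3: ['library', 'big'] (min_width=11, slack=8)
Line 4: ['wilderness', 'rice'] (min_width=15, slack=4)
Line 5: ['sand', 'number', 'yellow'] (min_width=18, slack=1)
Line 6: ['train', 'bed', 'box', 'music'] (min_width=19, slack=0)
Line 7: ['young', 'open', 'all'] (min_width=14, slack=5)
Line 8: ['banana', 'fish'] (min_width=11, slack=8)

Answer: train bed box music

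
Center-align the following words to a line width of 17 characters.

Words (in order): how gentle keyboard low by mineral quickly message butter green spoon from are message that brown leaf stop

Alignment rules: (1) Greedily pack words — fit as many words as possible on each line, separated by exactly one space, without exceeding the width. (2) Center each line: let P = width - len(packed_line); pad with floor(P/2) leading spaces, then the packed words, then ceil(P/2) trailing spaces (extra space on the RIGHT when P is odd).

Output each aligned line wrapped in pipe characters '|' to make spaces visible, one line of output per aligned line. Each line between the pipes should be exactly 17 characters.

Answer: |   how gentle    |
| keyboard low by |
| mineral quickly |
| message butter  |
|green spoon from |
|are message that |
| brown leaf stop |

Derivation:
Line 1: ['how', 'gentle'] (min_width=10, slack=7)
Line 2: ['keyboard', 'low', 'by'] (min_width=15, slack=2)
Line 3: ['mineral', 'quickly'] (min_width=15, slack=2)
Line 4: ['message', 'butter'] (min_width=14, slack=3)
Line 5: ['green', 'spoon', 'from'] (min_width=16, slack=1)
Line 6: ['are', 'message', 'that'] (min_width=16, slack=1)
Line 7: ['brown', 'leaf', 'stop'] (min_width=15, slack=2)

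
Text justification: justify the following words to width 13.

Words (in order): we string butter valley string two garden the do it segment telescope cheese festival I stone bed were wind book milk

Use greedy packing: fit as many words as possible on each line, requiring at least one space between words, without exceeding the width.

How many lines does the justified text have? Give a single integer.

Answer: 11

Derivation:
Line 1: ['we', 'string'] (min_width=9, slack=4)
Line 2: ['butter', 'valley'] (min_width=13, slack=0)
Line 3: ['string', 'two'] (min_width=10, slack=3)
Line 4: ['garden', 'the', 'do'] (min_width=13, slack=0)
Line 5: ['it', 'segment'] (min_width=10, slack=3)
Line 6: ['telescope'] (min_width=9, slack=4)
Line 7: ['cheese'] (min_width=6, slack=7)
Line 8: ['festival', 'I'] (min_width=10, slack=3)
Line 9: ['stone', 'bed'] (min_width=9, slack=4)
Line 10: ['were', 'wind'] (min_width=9, slack=4)
Line 11: ['book', 'milk'] (min_width=9, slack=4)
Total lines: 11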